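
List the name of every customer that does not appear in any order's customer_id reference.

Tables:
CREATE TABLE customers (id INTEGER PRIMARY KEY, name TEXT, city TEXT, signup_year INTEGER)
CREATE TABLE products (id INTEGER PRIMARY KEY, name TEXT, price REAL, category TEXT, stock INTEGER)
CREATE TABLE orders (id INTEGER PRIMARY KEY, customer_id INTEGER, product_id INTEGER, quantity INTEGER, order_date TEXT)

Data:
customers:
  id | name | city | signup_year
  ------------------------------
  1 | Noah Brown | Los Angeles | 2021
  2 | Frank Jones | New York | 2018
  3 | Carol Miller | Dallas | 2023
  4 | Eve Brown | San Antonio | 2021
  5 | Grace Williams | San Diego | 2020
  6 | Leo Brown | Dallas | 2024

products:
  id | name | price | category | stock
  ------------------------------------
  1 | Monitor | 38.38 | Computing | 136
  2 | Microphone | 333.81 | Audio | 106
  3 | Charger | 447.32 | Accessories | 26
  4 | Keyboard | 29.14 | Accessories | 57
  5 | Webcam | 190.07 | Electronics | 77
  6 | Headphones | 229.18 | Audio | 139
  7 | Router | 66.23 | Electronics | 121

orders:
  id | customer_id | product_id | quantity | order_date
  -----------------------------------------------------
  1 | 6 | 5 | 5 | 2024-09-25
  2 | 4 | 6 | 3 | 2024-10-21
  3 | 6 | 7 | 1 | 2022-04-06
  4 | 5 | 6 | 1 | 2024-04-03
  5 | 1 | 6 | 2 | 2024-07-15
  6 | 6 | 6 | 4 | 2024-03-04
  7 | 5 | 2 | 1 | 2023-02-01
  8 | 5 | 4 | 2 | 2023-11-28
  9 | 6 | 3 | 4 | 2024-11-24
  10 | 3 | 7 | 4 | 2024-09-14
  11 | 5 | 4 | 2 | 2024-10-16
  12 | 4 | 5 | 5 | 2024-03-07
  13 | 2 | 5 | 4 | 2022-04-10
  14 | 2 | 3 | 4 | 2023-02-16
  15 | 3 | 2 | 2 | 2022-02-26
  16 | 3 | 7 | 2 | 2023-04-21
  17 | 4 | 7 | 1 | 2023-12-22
SELECT p.name FROM customers p LEFT JOIN orders c ON c.customer_id = p.id WHERE c.id IS NULL

Execution result:
(no rows)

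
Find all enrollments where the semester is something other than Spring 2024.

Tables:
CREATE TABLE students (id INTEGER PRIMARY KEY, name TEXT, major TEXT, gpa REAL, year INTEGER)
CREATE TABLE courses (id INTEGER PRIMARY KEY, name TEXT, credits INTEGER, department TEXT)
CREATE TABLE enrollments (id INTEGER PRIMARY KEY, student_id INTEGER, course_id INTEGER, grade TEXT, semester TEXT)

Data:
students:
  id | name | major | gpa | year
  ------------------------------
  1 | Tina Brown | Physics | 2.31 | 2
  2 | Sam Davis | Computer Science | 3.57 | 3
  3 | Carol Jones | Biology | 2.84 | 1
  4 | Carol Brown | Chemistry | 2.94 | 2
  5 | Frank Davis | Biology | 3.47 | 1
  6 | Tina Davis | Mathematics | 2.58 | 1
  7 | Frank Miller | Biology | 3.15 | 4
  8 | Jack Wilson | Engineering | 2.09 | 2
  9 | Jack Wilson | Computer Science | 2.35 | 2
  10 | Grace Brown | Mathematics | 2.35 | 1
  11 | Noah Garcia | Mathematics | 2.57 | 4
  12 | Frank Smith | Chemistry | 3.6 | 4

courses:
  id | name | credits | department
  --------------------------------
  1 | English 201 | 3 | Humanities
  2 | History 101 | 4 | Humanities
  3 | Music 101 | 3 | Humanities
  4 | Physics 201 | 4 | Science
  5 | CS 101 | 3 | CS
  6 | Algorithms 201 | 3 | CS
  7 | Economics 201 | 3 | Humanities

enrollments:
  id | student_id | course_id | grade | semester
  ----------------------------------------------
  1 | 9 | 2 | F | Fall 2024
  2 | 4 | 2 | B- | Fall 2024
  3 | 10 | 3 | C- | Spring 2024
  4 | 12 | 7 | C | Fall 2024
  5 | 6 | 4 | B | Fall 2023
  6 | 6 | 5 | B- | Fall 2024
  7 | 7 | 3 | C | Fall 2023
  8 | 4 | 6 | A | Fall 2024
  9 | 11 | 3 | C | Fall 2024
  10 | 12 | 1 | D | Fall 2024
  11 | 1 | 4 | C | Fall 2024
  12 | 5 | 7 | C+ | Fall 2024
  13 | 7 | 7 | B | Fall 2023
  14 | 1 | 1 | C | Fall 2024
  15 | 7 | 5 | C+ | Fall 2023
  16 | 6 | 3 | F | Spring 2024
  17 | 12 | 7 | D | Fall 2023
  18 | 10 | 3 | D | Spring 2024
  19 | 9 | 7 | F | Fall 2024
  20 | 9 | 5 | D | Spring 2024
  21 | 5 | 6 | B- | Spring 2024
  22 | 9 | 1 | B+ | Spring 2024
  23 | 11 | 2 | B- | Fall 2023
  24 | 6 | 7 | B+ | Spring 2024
SELECT id, semester FROM enrollments WHERE semester <> 'Spring 2024'

Execution result:
id | semester
1 | Fall 2024
2 | Fall 2024
4 | Fall 2024
5 | Fall 2023
6 | Fall 2024
7 | Fall 2023
8 | Fall 2024
9 | Fall 2024
10 | Fall 2024
11 | Fall 2024
12 | Fall 2024
13 | Fall 2023
14 | Fall 2024
15 | Fall 2023
17 | Fall 2023
19 | Fall 2024
23 | Fall 2023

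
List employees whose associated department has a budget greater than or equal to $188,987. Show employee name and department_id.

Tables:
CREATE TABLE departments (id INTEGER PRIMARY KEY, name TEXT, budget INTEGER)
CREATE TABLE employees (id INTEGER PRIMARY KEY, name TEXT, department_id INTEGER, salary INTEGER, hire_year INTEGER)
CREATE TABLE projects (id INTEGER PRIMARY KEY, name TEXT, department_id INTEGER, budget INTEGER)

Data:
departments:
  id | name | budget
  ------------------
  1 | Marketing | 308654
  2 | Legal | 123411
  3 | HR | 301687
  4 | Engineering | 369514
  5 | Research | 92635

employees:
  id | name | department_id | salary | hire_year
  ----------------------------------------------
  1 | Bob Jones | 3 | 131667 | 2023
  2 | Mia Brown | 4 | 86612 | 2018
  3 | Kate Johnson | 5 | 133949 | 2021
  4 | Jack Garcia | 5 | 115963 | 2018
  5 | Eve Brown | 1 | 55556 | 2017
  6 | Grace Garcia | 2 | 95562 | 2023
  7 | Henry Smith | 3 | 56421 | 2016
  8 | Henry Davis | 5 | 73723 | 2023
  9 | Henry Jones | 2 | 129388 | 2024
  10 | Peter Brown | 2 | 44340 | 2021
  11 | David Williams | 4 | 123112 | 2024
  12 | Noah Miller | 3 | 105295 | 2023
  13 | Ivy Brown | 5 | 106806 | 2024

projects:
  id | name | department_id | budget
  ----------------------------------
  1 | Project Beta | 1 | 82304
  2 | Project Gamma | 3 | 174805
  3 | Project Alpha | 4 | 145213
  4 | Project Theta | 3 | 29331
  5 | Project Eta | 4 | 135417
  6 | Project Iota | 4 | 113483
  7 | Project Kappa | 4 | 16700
SELECT name, department_id FROM employees WHERE department_id IN (SELECT id FROM departments WHERE budget >= 188987)

Execution result:
name | department_id
Bob Jones | 3
Mia Brown | 4
Eve Brown | 1
Henry Smith | 3
David Williams | 4
Noah Miller | 3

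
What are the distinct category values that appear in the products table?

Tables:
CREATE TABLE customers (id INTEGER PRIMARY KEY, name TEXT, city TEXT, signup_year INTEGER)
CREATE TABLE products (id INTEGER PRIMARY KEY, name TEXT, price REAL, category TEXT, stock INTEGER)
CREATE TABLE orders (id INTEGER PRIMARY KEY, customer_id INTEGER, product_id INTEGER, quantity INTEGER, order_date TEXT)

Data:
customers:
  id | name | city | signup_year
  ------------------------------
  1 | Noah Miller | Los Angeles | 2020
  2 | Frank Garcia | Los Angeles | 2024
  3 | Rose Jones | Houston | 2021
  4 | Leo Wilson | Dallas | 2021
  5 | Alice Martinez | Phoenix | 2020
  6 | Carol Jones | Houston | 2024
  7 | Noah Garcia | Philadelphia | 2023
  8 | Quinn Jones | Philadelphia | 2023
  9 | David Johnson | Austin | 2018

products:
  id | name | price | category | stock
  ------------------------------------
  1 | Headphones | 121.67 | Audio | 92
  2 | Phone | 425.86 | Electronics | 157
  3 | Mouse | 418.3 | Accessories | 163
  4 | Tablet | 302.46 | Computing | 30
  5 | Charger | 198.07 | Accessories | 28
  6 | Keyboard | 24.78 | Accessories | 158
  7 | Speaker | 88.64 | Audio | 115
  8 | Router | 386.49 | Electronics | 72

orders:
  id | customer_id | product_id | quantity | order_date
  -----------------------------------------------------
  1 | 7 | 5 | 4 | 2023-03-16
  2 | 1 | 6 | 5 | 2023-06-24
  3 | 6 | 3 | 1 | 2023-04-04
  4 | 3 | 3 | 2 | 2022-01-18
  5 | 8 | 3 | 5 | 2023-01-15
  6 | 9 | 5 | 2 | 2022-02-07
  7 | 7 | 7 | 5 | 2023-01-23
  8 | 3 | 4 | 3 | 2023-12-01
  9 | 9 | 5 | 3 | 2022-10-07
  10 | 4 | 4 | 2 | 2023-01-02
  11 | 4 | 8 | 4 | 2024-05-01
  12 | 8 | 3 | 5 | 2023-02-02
SELECT DISTINCT category FROM products

Execution result:
category
Audio
Electronics
Accessories
Computing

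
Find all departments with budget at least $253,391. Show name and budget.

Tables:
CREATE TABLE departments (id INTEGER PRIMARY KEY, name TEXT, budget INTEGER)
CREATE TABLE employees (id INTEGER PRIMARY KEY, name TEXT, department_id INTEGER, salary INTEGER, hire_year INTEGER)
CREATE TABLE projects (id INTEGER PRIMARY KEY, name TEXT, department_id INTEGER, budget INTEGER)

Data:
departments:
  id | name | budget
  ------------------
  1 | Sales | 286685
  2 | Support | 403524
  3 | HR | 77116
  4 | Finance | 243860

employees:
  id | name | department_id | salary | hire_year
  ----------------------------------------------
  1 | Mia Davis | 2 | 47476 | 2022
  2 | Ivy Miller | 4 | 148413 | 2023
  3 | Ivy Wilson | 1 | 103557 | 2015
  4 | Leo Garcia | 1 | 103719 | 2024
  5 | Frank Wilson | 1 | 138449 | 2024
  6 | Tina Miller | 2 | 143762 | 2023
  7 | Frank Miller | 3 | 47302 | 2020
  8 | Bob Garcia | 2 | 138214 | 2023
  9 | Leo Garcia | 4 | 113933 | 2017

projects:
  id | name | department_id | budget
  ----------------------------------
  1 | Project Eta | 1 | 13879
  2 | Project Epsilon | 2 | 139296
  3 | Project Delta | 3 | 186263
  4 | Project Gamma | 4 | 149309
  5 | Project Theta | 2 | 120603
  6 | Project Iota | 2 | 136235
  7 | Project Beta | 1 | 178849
SELECT name, budget FROM departments WHERE budget >= 253391

Execution result:
name | budget
Sales | 286685
Support | 403524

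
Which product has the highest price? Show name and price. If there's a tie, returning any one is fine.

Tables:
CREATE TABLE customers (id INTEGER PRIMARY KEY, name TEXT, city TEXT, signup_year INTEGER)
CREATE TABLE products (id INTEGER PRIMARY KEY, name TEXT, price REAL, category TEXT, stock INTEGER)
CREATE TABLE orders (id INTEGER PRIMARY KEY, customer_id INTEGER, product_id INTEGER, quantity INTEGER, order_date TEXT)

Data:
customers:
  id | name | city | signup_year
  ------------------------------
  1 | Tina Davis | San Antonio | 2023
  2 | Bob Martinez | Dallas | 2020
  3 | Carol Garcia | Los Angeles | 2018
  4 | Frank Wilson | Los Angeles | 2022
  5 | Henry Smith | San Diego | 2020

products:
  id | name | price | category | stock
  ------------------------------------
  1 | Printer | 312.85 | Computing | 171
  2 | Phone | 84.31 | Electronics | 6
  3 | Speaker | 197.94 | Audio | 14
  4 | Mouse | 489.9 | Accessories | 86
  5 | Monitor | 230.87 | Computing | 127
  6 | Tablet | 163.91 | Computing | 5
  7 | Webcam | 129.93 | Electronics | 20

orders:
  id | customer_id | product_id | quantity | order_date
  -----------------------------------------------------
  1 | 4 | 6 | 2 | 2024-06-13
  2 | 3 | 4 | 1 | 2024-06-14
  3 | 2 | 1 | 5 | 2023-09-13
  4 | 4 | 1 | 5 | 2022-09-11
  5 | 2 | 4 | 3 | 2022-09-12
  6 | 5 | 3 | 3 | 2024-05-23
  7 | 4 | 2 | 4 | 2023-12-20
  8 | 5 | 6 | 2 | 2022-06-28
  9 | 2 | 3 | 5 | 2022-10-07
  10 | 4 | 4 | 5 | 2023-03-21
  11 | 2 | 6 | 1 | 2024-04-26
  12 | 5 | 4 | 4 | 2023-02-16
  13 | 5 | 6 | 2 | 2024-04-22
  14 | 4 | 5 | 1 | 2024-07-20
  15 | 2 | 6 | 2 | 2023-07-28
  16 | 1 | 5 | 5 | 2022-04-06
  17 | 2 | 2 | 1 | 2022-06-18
SELECT name, price FROM products ORDER BY price DESC LIMIT 1

Execution result:
name | price
Mouse | 489.90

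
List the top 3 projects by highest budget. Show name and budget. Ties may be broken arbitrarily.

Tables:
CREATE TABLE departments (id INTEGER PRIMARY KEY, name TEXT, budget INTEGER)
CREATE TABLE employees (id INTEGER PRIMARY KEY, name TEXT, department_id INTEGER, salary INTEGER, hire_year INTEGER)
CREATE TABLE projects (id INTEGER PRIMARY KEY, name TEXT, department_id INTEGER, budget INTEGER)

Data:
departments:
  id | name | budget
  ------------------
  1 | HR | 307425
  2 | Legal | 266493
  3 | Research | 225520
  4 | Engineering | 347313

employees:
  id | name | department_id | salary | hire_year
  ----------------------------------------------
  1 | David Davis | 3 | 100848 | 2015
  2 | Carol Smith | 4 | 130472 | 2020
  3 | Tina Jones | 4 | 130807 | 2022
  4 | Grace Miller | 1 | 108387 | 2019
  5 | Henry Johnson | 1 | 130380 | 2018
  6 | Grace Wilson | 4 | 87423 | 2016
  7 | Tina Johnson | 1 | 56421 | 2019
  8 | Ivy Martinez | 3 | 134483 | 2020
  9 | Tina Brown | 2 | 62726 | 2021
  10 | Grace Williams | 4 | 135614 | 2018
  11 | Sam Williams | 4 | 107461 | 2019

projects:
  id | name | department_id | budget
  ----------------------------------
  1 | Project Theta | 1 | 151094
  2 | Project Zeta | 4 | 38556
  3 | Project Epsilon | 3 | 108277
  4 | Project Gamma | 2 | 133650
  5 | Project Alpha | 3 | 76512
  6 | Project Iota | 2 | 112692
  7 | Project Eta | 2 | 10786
SELECT name, budget FROM projects ORDER BY budget DESC LIMIT 3

Execution result:
name | budget
Project Theta | 151094
Project Gamma | 133650
Project Iota | 112692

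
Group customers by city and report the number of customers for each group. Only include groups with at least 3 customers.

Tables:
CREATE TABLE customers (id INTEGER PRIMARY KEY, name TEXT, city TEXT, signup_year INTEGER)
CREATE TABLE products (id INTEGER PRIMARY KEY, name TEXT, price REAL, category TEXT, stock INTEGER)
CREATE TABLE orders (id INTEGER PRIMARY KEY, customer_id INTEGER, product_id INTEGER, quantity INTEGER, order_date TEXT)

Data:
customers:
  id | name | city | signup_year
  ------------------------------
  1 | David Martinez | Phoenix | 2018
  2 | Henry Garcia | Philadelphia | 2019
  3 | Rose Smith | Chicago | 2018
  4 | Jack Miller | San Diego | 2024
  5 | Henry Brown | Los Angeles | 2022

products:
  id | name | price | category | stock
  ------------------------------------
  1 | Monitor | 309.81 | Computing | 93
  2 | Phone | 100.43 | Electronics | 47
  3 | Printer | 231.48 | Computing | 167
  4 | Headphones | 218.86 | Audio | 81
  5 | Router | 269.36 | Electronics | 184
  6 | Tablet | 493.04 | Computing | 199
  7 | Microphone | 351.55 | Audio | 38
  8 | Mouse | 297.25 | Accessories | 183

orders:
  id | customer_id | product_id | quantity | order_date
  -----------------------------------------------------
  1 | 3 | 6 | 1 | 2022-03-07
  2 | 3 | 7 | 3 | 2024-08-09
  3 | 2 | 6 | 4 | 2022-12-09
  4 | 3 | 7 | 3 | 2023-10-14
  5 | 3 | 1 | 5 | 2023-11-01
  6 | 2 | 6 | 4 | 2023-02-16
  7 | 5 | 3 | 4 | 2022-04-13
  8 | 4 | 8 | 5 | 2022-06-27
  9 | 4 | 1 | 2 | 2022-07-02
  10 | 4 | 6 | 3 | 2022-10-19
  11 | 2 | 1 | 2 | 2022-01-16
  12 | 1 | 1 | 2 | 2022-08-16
SELECT city, COUNT(*) AS n FROM customers GROUP BY city HAVING COUNT(*) >= 3

Execution result:
(no rows)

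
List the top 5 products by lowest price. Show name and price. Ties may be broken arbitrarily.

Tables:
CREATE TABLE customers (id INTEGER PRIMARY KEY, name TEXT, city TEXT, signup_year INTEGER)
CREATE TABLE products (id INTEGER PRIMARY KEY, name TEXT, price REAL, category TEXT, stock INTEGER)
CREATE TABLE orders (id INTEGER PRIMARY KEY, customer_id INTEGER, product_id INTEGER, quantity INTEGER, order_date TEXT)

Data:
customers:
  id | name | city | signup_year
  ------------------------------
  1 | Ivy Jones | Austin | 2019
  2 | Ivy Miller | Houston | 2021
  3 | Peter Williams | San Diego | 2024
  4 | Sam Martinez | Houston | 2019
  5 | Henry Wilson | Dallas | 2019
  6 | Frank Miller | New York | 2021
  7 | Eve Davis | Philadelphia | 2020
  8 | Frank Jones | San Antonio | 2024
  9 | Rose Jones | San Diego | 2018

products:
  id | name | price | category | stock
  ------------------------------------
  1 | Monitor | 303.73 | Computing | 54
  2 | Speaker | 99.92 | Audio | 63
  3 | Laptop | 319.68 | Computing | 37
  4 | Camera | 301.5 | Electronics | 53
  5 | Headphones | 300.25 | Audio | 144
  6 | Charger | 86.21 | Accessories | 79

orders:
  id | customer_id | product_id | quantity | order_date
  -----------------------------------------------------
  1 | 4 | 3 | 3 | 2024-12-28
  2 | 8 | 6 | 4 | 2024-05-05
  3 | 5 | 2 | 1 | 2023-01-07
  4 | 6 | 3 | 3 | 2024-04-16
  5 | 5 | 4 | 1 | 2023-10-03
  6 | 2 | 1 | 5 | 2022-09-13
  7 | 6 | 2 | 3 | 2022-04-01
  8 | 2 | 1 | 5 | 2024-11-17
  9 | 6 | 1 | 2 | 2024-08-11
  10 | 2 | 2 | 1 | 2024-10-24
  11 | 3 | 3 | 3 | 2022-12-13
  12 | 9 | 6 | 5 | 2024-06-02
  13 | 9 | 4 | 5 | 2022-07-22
SELECT name, price FROM products ORDER BY price ASC LIMIT 5

Execution result:
name | price
Charger | 86.21
Speaker | 99.92
Headphones | 300.25
Camera | 301.50
Monitor | 303.73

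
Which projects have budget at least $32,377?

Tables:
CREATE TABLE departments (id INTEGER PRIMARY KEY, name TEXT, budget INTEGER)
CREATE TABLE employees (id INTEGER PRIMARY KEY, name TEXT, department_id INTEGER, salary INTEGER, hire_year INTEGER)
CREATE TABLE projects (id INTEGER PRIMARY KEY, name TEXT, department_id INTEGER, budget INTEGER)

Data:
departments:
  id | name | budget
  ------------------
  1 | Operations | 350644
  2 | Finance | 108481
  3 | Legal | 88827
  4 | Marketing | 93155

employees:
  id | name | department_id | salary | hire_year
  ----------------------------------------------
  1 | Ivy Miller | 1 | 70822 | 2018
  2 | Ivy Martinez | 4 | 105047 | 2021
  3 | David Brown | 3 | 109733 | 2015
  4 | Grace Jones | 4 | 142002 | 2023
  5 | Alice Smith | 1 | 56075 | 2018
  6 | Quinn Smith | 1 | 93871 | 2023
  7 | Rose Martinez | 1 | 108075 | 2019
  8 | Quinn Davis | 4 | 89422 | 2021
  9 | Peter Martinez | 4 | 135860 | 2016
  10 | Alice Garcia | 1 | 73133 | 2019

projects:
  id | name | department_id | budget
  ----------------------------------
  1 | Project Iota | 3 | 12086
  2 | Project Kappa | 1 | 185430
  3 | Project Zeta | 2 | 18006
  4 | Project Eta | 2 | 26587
SELECT name, budget FROM projects WHERE budget >= 32377

Execution result:
name | budget
Project Kappa | 185430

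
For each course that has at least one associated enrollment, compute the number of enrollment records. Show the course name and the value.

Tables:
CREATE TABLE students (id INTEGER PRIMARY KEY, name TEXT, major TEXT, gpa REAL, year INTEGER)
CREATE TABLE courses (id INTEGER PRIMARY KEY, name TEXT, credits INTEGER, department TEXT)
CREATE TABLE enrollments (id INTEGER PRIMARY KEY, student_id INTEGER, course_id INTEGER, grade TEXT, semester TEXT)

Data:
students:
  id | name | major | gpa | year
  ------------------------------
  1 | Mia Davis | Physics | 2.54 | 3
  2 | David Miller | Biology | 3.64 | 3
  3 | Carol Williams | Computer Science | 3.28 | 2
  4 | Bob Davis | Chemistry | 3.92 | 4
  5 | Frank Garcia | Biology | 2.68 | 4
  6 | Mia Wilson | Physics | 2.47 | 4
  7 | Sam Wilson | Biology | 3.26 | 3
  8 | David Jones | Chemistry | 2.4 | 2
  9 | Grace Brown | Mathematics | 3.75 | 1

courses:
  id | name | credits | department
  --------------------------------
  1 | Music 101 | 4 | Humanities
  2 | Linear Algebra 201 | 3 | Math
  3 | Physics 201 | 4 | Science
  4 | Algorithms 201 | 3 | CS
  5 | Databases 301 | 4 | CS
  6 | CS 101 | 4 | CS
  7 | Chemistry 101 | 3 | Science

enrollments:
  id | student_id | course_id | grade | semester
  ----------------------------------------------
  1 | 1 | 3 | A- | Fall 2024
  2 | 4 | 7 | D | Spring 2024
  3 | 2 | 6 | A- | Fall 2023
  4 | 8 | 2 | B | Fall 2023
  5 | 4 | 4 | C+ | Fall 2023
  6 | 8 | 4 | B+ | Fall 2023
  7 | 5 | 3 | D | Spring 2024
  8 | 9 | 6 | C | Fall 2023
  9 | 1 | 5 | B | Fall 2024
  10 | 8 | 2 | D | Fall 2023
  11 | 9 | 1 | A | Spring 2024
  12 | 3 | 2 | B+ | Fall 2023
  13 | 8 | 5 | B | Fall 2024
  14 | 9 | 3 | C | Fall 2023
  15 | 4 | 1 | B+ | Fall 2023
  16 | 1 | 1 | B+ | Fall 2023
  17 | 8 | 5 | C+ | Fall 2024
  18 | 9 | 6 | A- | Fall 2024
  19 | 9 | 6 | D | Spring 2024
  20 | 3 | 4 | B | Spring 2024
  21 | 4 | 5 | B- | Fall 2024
SELECT p.name, COUNT(*) AS n FROM enrollments c JOIN courses p ON c.course_id = p.id GROUP BY p.id, p.name

Execution result:
name | n
Music 101 | 3
Linear Algebra 201 | 3
Physics 201 | 3
Algorithms 201 | 3
Databases 301 | 4
CS 101 | 4
Chemistry 101 | 1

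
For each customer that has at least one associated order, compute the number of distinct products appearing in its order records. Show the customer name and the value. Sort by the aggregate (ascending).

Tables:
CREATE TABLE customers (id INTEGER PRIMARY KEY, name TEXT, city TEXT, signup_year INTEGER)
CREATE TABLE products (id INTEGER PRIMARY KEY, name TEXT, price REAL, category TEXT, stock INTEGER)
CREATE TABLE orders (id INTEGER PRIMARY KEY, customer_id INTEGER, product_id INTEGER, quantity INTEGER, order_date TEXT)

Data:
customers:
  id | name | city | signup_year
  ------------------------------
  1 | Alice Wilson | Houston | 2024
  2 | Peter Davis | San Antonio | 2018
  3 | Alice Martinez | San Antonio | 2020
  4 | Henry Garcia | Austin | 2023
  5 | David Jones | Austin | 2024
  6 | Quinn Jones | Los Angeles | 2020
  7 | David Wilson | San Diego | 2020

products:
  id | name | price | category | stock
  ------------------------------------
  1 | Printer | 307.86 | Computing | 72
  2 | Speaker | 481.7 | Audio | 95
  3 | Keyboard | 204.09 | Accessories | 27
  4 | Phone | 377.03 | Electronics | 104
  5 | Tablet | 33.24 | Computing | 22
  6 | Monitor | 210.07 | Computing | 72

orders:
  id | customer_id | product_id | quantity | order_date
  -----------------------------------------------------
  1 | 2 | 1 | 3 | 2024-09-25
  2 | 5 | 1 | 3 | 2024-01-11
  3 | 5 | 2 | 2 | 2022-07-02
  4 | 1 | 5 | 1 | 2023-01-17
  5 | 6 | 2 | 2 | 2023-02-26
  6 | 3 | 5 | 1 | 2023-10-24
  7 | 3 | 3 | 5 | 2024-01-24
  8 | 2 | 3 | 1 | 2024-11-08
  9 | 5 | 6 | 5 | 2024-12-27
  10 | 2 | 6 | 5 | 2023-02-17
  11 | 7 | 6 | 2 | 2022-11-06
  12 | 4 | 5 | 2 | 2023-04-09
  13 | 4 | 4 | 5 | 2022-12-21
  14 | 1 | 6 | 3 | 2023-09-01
SELECT p.name, COUNT(DISTINCT c.product_id) AS distinct_product_count FROM orders c JOIN customers p ON c.customer_id = p.id GROUP BY p.id, p.name ORDER BY distinct_product_count ASC

Execution result:
name | distinct_product_count
Quinn Jones | 1
David Wilson | 1
Alice Wilson | 2
Alice Martinez | 2
Henry Garcia | 2
Peter Davis | 3
David Jones | 3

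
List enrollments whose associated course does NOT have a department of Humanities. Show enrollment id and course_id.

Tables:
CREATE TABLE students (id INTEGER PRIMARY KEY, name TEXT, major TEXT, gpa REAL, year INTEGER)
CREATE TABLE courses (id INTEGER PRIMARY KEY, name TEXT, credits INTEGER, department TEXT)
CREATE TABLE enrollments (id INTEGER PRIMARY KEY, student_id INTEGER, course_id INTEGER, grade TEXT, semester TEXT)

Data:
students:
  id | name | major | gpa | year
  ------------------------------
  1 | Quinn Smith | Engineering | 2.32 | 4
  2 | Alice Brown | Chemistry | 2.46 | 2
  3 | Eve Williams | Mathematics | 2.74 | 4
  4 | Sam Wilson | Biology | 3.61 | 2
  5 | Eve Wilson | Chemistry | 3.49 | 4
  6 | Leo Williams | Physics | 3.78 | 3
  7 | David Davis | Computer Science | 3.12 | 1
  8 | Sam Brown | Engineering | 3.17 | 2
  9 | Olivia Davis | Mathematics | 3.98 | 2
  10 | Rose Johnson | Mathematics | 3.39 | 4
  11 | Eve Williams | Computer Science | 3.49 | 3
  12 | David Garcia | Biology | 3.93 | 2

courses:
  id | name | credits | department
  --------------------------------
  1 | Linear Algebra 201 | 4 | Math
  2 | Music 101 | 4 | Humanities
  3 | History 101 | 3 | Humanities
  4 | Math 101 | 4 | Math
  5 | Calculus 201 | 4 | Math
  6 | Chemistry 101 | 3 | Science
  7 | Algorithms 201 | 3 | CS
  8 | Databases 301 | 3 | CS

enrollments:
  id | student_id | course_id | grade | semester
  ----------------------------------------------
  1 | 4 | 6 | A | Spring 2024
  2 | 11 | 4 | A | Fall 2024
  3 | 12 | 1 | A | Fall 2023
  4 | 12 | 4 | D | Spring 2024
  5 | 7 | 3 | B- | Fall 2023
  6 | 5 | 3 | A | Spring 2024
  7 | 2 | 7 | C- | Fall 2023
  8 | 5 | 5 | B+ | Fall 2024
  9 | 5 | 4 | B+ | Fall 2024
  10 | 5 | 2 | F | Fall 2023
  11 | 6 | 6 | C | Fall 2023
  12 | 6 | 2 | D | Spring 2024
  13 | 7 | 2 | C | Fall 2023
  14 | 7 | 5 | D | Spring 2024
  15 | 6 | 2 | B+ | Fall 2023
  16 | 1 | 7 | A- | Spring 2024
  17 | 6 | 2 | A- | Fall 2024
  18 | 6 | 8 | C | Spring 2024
SELECT id, course_id FROM enrollments WHERE course_id NOT IN (SELECT id FROM courses WHERE department = 'Humanities')

Execution result:
id | course_id
1 | 6
2 | 4
3 | 1
4 | 4
7 | 7
8 | 5
9 | 4
11 | 6
14 | 5
16 | 7
18 | 8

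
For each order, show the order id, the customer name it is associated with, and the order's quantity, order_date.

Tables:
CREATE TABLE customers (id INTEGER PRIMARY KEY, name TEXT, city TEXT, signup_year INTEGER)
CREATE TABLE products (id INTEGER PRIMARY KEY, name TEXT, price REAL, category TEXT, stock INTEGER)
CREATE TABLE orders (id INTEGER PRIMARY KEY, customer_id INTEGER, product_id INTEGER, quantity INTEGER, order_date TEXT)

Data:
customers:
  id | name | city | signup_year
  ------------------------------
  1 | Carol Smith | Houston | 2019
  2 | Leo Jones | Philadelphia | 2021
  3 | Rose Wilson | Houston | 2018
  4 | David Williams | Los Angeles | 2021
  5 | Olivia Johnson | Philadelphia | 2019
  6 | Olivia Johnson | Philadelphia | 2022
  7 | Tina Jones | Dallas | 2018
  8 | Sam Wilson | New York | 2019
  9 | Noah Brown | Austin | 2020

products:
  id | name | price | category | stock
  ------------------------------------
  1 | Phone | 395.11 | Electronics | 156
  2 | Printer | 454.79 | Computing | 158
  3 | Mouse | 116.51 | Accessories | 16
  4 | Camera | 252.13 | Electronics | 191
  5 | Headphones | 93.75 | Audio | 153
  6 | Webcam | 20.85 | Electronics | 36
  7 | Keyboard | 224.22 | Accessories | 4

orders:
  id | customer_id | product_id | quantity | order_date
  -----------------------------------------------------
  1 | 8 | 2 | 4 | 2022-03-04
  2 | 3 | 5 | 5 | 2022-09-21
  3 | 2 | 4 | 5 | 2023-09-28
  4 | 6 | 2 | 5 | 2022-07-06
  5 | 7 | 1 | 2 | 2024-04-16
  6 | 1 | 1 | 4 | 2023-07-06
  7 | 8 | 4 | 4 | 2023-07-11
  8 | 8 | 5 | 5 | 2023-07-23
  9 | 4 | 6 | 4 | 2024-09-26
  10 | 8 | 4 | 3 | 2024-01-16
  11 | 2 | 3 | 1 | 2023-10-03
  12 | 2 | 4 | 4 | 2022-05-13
SELECT c.id, p.name AS customer, c.quantity, c.order_date FROM orders c JOIN customers p ON c.customer_id = p.id

Execution result:
id | customer | quantity | order_date
1 | Sam Wilson | 4 | 2022-03-04
2 | Rose Wilson | 5 | 2022-09-21
3 | Leo Jones | 5 | 2023-09-28
4 | Olivia Johnson | 5 | 2022-07-06
5 | Tina Jones | 2 | 2024-04-16
6 | Carol Smith | 4 | 2023-07-06
7 | Sam Wilson | 4 | 2023-07-11
8 | Sam Wilson | 5 | 2023-07-23
9 | David Williams | 4 | 2024-09-26
10 | Sam Wilson | 3 | 2024-01-16
11 | Leo Jones | 1 | 2023-10-03
12 | Leo Jones | 4 | 2022-05-13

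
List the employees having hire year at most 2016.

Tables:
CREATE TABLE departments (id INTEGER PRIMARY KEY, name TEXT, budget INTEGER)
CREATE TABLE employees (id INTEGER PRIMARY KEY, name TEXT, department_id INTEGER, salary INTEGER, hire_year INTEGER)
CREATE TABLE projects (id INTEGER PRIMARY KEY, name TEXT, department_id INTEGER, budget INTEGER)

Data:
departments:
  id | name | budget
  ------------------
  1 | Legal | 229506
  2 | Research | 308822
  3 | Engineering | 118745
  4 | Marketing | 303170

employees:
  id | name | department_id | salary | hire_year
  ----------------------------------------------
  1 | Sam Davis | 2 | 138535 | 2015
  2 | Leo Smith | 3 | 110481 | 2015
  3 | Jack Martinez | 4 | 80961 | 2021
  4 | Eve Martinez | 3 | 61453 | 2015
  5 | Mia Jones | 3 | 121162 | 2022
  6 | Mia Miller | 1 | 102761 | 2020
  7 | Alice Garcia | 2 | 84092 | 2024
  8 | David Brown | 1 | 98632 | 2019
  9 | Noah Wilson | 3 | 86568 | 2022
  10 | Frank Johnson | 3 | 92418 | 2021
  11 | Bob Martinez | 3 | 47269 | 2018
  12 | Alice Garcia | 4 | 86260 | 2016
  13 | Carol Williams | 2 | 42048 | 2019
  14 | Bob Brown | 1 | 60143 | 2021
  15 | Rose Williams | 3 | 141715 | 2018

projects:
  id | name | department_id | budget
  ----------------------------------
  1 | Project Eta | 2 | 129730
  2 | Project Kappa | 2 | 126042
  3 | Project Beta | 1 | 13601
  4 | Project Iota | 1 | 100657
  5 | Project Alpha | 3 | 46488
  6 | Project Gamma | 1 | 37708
SELECT name, hire_year FROM employees WHERE hire_year <= 2016

Execution result:
name | hire_year
Sam Davis | 2015
Leo Smith | 2015
Eve Martinez | 2015
Alice Garcia | 2016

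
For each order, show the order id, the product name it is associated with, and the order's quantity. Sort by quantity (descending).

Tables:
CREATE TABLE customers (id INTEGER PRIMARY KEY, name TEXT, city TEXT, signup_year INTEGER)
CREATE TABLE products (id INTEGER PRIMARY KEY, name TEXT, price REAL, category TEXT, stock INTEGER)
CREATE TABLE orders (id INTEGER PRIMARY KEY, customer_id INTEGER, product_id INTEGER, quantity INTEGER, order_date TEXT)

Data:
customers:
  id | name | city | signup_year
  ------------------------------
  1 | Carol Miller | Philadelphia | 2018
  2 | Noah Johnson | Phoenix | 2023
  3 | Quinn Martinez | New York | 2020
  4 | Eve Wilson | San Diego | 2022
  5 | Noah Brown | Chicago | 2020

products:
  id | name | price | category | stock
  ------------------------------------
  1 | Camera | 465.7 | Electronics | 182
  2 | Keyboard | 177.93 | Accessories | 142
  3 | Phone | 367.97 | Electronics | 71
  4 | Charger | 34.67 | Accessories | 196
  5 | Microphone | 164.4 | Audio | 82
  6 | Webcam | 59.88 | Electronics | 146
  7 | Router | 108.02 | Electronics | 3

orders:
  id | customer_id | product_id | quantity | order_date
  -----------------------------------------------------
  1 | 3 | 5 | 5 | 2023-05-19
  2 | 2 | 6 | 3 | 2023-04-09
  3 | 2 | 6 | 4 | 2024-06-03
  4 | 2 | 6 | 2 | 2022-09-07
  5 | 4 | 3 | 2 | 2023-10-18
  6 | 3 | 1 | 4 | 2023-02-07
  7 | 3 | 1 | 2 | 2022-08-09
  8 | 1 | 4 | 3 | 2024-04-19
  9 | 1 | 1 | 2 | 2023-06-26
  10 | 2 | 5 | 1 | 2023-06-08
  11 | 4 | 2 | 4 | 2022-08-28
SELECT c.id, p.name AS product, c.quantity FROM orders c JOIN products p ON c.product_id = p.id ORDER BY c.quantity DESC

Execution result:
id | product | quantity
1 | Microphone | 5
3 | Webcam | 4
6 | Camera | 4
11 | Keyboard | 4
2 | Webcam | 3
8 | Charger | 3
4 | Webcam | 2
5 | Phone | 2
7 | Camera | 2
9 | Camera | 2
10 | Microphone | 1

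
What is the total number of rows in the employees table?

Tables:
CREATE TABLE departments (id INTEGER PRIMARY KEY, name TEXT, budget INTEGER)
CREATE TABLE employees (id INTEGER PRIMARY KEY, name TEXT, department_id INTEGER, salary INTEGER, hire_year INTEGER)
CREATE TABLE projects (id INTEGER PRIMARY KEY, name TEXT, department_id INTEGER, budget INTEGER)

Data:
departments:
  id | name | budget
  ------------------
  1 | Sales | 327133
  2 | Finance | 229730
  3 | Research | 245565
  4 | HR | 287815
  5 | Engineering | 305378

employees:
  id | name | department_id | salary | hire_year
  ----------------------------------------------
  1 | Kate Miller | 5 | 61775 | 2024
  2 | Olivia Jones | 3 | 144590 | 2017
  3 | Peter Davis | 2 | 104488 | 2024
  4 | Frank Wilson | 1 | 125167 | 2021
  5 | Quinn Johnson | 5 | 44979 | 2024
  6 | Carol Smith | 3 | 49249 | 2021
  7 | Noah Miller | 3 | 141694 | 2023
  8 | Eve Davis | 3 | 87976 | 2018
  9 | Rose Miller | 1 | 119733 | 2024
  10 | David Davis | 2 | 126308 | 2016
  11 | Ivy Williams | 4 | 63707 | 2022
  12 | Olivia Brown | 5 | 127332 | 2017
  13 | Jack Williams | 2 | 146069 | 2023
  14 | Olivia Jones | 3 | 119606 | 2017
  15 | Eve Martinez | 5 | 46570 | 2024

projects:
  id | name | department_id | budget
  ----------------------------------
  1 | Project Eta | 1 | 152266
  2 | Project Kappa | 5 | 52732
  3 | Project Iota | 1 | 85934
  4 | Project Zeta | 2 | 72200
SELECT COUNT(*) FROM employees

Execution result:
15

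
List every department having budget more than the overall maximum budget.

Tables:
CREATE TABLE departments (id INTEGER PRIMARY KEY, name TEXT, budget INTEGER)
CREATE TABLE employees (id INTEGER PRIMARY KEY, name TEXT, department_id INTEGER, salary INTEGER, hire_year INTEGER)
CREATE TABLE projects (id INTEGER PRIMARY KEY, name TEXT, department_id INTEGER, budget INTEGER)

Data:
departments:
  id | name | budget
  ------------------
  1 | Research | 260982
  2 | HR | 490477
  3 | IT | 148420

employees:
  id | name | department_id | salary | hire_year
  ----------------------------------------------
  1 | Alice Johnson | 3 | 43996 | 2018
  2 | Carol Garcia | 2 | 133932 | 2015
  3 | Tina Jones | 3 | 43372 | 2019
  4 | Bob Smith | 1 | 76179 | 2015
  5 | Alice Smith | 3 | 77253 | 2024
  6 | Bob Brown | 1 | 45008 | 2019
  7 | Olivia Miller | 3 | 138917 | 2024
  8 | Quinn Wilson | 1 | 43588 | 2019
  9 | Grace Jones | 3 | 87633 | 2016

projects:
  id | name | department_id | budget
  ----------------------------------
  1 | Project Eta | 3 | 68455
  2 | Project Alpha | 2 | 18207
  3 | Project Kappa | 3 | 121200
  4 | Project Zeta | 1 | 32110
SELECT name, budget FROM departments WHERE budget > (SELECT MAX(budget) FROM departments)

Execution result:
(no rows)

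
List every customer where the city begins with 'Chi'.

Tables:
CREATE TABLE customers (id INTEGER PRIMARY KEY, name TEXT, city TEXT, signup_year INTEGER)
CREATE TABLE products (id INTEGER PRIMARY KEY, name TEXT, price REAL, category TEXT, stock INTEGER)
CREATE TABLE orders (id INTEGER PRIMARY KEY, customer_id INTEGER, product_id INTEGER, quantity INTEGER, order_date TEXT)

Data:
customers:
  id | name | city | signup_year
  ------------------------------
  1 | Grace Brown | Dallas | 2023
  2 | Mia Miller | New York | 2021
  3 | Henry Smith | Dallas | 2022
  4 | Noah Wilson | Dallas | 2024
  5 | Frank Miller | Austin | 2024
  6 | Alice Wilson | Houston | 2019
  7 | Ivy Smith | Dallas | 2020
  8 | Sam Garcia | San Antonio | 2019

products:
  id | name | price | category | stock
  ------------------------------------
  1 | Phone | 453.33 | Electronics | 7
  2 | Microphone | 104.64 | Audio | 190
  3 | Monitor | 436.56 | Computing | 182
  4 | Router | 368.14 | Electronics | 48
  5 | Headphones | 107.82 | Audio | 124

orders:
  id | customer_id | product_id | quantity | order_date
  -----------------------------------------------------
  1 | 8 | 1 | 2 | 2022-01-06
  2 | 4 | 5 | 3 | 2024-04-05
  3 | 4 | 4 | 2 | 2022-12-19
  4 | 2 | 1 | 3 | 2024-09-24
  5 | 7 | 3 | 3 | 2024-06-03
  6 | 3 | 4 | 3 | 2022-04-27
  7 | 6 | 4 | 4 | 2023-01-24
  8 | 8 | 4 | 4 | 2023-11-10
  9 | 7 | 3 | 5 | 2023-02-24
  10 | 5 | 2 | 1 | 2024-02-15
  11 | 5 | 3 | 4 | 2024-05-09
SELECT name, city FROM customers WHERE city LIKE 'Chi%'

Execution result:
(no rows)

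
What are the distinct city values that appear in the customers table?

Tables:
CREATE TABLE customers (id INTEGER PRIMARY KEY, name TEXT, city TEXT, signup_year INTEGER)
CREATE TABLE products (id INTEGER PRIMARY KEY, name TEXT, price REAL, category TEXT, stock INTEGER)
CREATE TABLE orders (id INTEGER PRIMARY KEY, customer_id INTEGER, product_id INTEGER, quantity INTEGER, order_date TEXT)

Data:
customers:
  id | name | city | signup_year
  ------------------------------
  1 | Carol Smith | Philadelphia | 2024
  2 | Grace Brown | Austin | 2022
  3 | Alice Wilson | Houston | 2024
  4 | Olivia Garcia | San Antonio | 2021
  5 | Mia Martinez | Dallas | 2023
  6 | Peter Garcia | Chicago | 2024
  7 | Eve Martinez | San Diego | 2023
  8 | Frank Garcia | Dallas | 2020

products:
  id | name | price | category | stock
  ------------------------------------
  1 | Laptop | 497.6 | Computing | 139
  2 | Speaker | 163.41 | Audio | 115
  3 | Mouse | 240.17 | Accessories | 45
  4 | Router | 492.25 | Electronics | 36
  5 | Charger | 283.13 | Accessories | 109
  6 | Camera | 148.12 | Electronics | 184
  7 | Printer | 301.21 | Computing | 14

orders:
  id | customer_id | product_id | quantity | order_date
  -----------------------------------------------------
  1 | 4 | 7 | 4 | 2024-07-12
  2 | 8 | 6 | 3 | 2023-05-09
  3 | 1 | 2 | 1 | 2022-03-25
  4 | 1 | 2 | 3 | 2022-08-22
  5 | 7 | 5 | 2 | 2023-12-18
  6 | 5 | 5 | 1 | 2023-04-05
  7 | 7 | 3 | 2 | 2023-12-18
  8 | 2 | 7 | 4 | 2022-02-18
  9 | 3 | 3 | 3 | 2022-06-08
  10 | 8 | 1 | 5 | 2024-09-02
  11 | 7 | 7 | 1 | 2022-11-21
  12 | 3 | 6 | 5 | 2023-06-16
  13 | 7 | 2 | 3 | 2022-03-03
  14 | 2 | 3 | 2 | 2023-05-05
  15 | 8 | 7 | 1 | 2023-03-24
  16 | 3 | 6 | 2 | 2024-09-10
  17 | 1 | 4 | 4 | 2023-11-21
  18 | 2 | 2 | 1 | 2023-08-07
SELECT DISTINCT city FROM customers

Execution result:
city
Philadelphia
Austin
Houston
San Antonio
Dallas
Chicago
San Diego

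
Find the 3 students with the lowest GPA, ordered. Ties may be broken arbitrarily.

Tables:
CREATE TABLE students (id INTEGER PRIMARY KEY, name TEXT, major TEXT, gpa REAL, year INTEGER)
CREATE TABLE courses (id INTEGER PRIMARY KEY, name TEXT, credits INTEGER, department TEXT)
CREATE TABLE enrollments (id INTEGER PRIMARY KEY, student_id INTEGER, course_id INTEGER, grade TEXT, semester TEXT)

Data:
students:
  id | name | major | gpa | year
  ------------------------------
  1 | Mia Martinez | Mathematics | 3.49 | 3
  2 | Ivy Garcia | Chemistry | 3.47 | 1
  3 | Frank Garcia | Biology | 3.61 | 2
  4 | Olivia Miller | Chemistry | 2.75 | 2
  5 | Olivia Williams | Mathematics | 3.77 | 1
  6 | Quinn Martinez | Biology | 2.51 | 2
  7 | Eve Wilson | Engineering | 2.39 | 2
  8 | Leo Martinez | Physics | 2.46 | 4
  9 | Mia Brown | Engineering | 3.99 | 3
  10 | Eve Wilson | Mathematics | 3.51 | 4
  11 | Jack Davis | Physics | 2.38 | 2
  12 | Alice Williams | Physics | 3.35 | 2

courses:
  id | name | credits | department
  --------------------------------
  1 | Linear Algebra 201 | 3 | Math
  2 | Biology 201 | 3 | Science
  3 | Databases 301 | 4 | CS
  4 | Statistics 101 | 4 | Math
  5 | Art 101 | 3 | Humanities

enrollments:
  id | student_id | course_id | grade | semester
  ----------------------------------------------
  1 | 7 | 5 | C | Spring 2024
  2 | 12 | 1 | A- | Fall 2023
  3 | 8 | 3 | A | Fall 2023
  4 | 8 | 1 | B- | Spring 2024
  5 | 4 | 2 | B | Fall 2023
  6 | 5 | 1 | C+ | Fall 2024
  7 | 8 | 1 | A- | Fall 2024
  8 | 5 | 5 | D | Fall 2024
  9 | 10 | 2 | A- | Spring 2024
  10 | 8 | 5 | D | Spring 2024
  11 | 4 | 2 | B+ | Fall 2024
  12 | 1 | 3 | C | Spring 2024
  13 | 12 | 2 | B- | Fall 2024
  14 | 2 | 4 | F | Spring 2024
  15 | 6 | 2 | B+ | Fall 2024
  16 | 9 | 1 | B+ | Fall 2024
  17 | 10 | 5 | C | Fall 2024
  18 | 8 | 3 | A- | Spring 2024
SELECT name, gpa FROM students ORDER BY gpa ASC LIMIT 3

Execution result:
name | gpa
Jack Davis | 2.38
Eve Wilson | 2.39
Leo Martinez | 2.46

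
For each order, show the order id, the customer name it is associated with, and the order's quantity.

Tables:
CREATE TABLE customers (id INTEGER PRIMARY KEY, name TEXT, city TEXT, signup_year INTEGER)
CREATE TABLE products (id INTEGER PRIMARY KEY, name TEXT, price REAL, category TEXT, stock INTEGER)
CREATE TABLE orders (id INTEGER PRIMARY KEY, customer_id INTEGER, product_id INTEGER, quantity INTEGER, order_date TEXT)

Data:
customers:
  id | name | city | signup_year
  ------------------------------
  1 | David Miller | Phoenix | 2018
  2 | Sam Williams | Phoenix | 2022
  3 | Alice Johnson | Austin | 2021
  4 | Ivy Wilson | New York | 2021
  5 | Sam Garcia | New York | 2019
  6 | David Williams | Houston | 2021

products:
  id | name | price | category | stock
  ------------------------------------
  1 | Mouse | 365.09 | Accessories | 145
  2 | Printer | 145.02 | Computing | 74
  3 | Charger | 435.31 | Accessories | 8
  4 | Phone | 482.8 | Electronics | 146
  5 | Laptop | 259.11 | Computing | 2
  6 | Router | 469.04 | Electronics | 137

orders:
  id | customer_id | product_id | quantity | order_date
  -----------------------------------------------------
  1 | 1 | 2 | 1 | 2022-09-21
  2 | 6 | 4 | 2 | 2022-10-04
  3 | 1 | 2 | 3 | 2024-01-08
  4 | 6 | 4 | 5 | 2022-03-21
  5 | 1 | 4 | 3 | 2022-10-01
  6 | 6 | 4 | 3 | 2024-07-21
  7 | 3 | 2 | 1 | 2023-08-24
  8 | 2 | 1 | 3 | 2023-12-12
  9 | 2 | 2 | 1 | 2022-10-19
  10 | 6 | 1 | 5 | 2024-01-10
SELECT c.id, p.name AS customer, c.quantity FROM orders c JOIN customers p ON c.customer_id = p.id

Execution result:
id | customer | quantity
1 | David Miller | 1
2 | David Williams | 2
3 | David Miller | 3
4 | David Williams | 5
5 | David Miller | 3
6 | David Williams | 3
7 | Alice Johnson | 1
8 | Sam Williams | 3
9 | Sam Williams | 1
10 | David Williams | 5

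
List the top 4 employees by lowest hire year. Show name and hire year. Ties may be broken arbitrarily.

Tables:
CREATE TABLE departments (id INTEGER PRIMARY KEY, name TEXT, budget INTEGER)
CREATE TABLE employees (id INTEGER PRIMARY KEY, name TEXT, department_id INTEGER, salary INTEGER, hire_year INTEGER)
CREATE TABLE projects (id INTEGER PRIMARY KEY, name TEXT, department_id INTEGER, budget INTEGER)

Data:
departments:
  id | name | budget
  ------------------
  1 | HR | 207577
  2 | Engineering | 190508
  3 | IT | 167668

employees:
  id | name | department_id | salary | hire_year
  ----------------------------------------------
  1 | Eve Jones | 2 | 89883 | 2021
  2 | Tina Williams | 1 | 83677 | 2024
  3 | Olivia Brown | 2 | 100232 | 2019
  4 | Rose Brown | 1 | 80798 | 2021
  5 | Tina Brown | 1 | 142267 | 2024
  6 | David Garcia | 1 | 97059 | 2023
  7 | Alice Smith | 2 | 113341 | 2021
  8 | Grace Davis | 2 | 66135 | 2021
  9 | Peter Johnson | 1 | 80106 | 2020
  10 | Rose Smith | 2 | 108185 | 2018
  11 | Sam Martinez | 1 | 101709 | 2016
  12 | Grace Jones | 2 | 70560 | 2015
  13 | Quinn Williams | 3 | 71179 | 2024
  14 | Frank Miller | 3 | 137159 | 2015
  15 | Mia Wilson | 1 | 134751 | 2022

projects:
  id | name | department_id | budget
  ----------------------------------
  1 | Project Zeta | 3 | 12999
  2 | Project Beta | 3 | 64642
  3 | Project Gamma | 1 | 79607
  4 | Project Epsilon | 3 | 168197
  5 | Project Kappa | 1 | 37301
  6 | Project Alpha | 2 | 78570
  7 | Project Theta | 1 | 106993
SELECT name, hire_year FROM employees ORDER BY hire_year ASC LIMIT 4

Execution result:
name | hire_year
Grace Jones | 2015
Frank Miller | 2015
Sam Martinez | 2016
Rose Smith | 2018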